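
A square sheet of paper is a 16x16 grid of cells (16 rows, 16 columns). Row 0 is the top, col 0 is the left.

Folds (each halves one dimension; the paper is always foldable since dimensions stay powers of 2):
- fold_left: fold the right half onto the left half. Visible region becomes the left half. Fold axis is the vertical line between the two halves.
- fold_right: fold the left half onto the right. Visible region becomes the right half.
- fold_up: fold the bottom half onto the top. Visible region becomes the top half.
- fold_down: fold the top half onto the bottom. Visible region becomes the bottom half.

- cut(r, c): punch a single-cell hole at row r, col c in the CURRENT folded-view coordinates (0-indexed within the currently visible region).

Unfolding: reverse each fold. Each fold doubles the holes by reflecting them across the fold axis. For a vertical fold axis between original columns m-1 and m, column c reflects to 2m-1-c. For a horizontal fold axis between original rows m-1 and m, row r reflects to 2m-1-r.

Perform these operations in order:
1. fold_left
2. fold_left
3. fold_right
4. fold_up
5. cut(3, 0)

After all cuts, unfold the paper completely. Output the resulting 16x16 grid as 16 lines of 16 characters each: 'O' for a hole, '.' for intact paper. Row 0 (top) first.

Op 1 fold_left: fold axis v@8; visible region now rows[0,16) x cols[0,8) = 16x8
Op 2 fold_left: fold axis v@4; visible region now rows[0,16) x cols[0,4) = 16x4
Op 3 fold_right: fold axis v@2; visible region now rows[0,16) x cols[2,4) = 16x2
Op 4 fold_up: fold axis h@8; visible region now rows[0,8) x cols[2,4) = 8x2
Op 5 cut(3, 0): punch at orig (3,2); cuts so far [(3, 2)]; region rows[0,8) x cols[2,4) = 8x2
Unfold 1 (reflect across h@8): 2 holes -> [(3, 2), (12, 2)]
Unfold 2 (reflect across v@2): 4 holes -> [(3, 1), (3, 2), (12, 1), (12, 2)]
Unfold 3 (reflect across v@4): 8 holes -> [(3, 1), (3, 2), (3, 5), (3, 6), (12, 1), (12, 2), (12, 5), (12, 6)]
Unfold 4 (reflect across v@8): 16 holes -> [(3, 1), (3, 2), (3, 5), (3, 6), (3, 9), (3, 10), (3, 13), (3, 14), (12, 1), (12, 2), (12, 5), (12, 6), (12, 9), (12, 10), (12, 13), (12, 14)]

Answer: ................
................
................
.OO..OO..OO..OO.
................
................
................
................
................
................
................
................
.OO..OO..OO..OO.
................
................
................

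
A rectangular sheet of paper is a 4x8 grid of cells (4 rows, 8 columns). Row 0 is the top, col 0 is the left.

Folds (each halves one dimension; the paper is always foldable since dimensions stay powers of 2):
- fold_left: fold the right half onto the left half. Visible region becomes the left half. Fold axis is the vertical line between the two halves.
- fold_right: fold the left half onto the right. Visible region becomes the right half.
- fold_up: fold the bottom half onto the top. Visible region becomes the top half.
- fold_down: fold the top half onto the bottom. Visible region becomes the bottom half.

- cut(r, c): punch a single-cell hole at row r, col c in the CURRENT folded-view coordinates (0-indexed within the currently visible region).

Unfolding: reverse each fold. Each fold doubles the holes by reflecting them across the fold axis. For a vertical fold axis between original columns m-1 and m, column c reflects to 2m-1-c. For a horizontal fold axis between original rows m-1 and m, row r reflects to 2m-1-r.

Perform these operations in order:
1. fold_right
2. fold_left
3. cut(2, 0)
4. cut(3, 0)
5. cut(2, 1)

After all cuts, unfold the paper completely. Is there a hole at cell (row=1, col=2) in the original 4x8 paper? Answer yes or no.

Answer: no

Derivation:
Op 1 fold_right: fold axis v@4; visible region now rows[0,4) x cols[4,8) = 4x4
Op 2 fold_left: fold axis v@6; visible region now rows[0,4) x cols[4,6) = 4x2
Op 3 cut(2, 0): punch at orig (2,4); cuts so far [(2, 4)]; region rows[0,4) x cols[4,6) = 4x2
Op 4 cut(3, 0): punch at orig (3,4); cuts so far [(2, 4), (3, 4)]; region rows[0,4) x cols[4,6) = 4x2
Op 5 cut(2, 1): punch at orig (2,5); cuts so far [(2, 4), (2, 5), (3, 4)]; region rows[0,4) x cols[4,6) = 4x2
Unfold 1 (reflect across v@6): 6 holes -> [(2, 4), (2, 5), (2, 6), (2, 7), (3, 4), (3, 7)]
Unfold 2 (reflect across v@4): 12 holes -> [(2, 0), (2, 1), (2, 2), (2, 3), (2, 4), (2, 5), (2, 6), (2, 7), (3, 0), (3, 3), (3, 4), (3, 7)]
Holes: [(2, 0), (2, 1), (2, 2), (2, 3), (2, 4), (2, 5), (2, 6), (2, 7), (3, 0), (3, 3), (3, 4), (3, 7)]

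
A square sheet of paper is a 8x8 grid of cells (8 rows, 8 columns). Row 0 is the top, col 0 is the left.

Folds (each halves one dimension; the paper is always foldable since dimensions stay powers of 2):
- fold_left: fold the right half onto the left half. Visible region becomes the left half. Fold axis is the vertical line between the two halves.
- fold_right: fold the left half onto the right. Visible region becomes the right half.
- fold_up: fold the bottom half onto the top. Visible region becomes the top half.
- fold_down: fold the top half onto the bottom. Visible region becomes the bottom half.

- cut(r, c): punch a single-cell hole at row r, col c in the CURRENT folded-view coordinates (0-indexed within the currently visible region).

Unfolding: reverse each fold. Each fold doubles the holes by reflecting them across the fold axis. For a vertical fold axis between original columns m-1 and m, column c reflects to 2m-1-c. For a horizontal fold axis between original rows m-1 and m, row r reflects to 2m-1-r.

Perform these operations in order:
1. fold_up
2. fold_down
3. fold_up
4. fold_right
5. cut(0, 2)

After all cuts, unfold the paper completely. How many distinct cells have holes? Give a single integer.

Op 1 fold_up: fold axis h@4; visible region now rows[0,4) x cols[0,8) = 4x8
Op 2 fold_down: fold axis h@2; visible region now rows[2,4) x cols[0,8) = 2x8
Op 3 fold_up: fold axis h@3; visible region now rows[2,3) x cols[0,8) = 1x8
Op 4 fold_right: fold axis v@4; visible region now rows[2,3) x cols[4,8) = 1x4
Op 5 cut(0, 2): punch at orig (2,6); cuts so far [(2, 6)]; region rows[2,3) x cols[4,8) = 1x4
Unfold 1 (reflect across v@4): 2 holes -> [(2, 1), (2, 6)]
Unfold 2 (reflect across h@3): 4 holes -> [(2, 1), (2, 6), (3, 1), (3, 6)]
Unfold 3 (reflect across h@2): 8 holes -> [(0, 1), (0, 6), (1, 1), (1, 6), (2, 1), (2, 6), (3, 1), (3, 6)]
Unfold 4 (reflect across h@4): 16 holes -> [(0, 1), (0, 6), (1, 1), (1, 6), (2, 1), (2, 6), (3, 1), (3, 6), (4, 1), (4, 6), (5, 1), (5, 6), (6, 1), (6, 6), (7, 1), (7, 6)]

Answer: 16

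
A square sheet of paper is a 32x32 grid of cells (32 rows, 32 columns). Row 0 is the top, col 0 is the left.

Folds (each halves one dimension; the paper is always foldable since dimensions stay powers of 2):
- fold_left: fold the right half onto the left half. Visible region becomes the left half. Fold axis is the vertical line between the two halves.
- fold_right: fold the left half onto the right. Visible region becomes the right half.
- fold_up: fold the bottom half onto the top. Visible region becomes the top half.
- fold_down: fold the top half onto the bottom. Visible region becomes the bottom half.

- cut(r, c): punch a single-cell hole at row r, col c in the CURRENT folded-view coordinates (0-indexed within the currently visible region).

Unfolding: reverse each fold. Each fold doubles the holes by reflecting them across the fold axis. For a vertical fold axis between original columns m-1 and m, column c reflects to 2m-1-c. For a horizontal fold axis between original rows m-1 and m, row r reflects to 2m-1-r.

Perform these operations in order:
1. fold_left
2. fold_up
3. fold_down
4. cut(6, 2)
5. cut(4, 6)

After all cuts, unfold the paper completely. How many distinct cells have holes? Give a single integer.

Op 1 fold_left: fold axis v@16; visible region now rows[0,32) x cols[0,16) = 32x16
Op 2 fold_up: fold axis h@16; visible region now rows[0,16) x cols[0,16) = 16x16
Op 3 fold_down: fold axis h@8; visible region now rows[8,16) x cols[0,16) = 8x16
Op 4 cut(6, 2): punch at orig (14,2); cuts so far [(14, 2)]; region rows[8,16) x cols[0,16) = 8x16
Op 5 cut(4, 6): punch at orig (12,6); cuts so far [(12, 6), (14, 2)]; region rows[8,16) x cols[0,16) = 8x16
Unfold 1 (reflect across h@8): 4 holes -> [(1, 2), (3, 6), (12, 6), (14, 2)]
Unfold 2 (reflect across h@16): 8 holes -> [(1, 2), (3, 6), (12, 6), (14, 2), (17, 2), (19, 6), (28, 6), (30, 2)]
Unfold 3 (reflect across v@16): 16 holes -> [(1, 2), (1, 29), (3, 6), (3, 25), (12, 6), (12, 25), (14, 2), (14, 29), (17, 2), (17, 29), (19, 6), (19, 25), (28, 6), (28, 25), (30, 2), (30, 29)]

Answer: 16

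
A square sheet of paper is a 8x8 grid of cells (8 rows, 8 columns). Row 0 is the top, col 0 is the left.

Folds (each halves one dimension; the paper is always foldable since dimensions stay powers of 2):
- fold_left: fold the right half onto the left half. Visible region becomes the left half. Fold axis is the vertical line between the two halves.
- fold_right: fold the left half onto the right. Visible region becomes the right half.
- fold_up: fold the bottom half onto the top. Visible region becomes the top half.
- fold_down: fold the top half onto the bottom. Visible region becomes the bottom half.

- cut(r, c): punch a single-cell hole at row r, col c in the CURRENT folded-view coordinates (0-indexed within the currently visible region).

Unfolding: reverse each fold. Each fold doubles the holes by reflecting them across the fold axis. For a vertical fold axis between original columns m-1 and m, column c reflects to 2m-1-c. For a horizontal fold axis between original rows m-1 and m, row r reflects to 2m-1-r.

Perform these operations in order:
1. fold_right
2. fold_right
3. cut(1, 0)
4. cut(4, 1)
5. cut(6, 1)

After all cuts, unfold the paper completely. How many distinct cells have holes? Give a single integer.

Answer: 12

Derivation:
Op 1 fold_right: fold axis v@4; visible region now rows[0,8) x cols[4,8) = 8x4
Op 2 fold_right: fold axis v@6; visible region now rows[0,8) x cols[6,8) = 8x2
Op 3 cut(1, 0): punch at orig (1,6); cuts so far [(1, 6)]; region rows[0,8) x cols[6,8) = 8x2
Op 4 cut(4, 1): punch at orig (4,7); cuts so far [(1, 6), (4, 7)]; region rows[0,8) x cols[6,8) = 8x2
Op 5 cut(6, 1): punch at orig (6,7); cuts so far [(1, 6), (4, 7), (6, 7)]; region rows[0,8) x cols[6,8) = 8x2
Unfold 1 (reflect across v@6): 6 holes -> [(1, 5), (1, 6), (4, 4), (4, 7), (6, 4), (6, 7)]
Unfold 2 (reflect across v@4): 12 holes -> [(1, 1), (1, 2), (1, 5), (1, 6), (4, 0), (4, 3), (4, 4), (4, 7), (6, 0), (6, 3), (6, 4), (6, 7)]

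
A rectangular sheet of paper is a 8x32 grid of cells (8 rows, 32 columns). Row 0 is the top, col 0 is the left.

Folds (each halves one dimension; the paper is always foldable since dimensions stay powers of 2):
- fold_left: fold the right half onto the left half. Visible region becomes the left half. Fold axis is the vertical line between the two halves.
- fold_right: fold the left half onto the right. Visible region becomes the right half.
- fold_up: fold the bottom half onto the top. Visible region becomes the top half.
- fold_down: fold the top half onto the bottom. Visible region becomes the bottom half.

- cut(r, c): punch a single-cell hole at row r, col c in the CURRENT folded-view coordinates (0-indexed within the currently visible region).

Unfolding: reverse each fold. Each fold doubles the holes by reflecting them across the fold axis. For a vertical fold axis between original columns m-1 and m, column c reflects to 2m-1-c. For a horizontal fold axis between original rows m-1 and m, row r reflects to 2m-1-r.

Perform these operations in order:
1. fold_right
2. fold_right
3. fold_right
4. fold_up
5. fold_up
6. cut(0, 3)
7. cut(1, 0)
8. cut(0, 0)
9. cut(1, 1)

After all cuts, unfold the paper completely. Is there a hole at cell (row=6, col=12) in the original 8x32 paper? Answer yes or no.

Op 1 fold_right: fold axis v@16; visible region now rows[0,8) x cols[16,32) = 8x16
Op 2 fold_right: fold axis v@24; visible region now rows[0,8) x cols[24,32) = 8x8
Op 3 fold_right: fold axis v@28; visible region now rows[0,8) x cols[28,32) = 8x4
Op 4 fold_up: fold axis h@4; visible region now rows[0,4) x cols[28,32) = 4x4
Op 5 fold_up: fold axis h@2; visible region now rows[0,2) x cols[28,32) = 2x4
Op 6 cut(0, 3): punch at orig (0,31); cuts so far [(0, 31)]; region rows[0,2) x cols[28,32) = 2x4
Op 7 cut(1, 0): punch at orig (1,28); cuts so far [(0, 31), (1, 28)]; region rows[0,2) x cols[28,32) = 2x4
Op 8 cut(0, 0): punch at orig (0,28); cuts so far [(0, 28), (0, 31), (1, 28)]; region rows[0,2) x cols[28,32) = 2x4
Op 9 cut(1, 1): punch at orig (1,29); cuts so far [(0, 28), (0, 31), (1, 28), (1, 29)]; region rows[0,2) x cols[28,32) = 2x4
Unfold 1 (reflect across h@2): 8 holes -> [(0, 28), (0, 31), (1, 28), (1, 29), (2, 28), (2, 29), (3, 28), (3, 31)]
Unfold 2 (reflect across h@4): 16 holes -> [(0, 28), (0, 31), (1, 28), (1, 29), (2, 28), (2, 29), (3, 28), (3, 31), (4, 28), (4, 31), (5, 28), (5, 29), (6, 28), (6, 29), (7, 28), (7, 31)]
Unfold 3 (reflect across v@28): 32 holes -> [(0, 24), (0, 27), (0, 28), (0, 31), (1, 26), (1, 27), (1, 28), (1, 29), (2, 26), (2, 27), (2, 28), (2, 29), (3, 24), (3, 27), (3, 28), (3, 31), (4, 24), (4, 27), (4, 28), (4, 31), (5, 26), (5, 27), (5, 28), (5, 29), (6, 26), (6, 27), (6, 28), (6, 29), (7, 24), (7, 27), (7, 28), (7, 31)]
Unfold 4 (reflect across v@24): 64 holes -> [(0, 16), (0, 19), (0, 20), (0, 23), (0, 24), (0, 27), (0, 28), (0, 31), (1, 18), (1, 19), (1, 20), (1, 21), (1, 26), (1, 27), (1, 28), (1, 29), (2, 18), (2, 19), (2, 20), (2, 21), (2, 26), (2, 27), (2, 28), (2, 29), (3, 16), (3, 19), (3, 20), (3, 23), (3, 24), (3, 27), (3, 28), (3, 31), (4, 16), (4, 19), (4, 20), (4, 23), (4, 24), (4, 27), (4, 28), (4, 31), (5, 18), (5, 19), (5, 20), (5, 21), (5, 26), (5, 27), (5, 28), (5, 29), (6, 18), (6, 19), (6, 20), (6, 21), (6, 26), (6, 27), (6, 28), (6, 29), (7, 16), (7, 19), (7, 20), (7, 23), (7, 24), (7, 27), (7, 28), (7, 31)]
Unfold 5 (reflect across v@16): 128 holes -> [(0, 0), (0, 3), (0, 4), (0, 7), (0, 8), (0, 11), (0, 12), (0, 15), (0, 16), (0, 19), (0, 20), (0, 23), (0, 24), (0, 27), (0, 28), (0, 31), (1, 2), (1, 3), (1, 4), (1, 5), (1, 10), (1, 11), (1, 12), (1, 13), (1, 18), (1, 19), (1, 20), (1, 21), (1, 26), (1, 27), (1, 28), (1, 29), (2, 2), (2, 3), (2, 4), (2, 5), (2, 10), (2, 11), (2, 12), (2, 13), (2, 18), (2, 19), (2, 20), (2, 21), (2, 26), (2, 27), (2, 28), (2, 29), (3, 0), (3, 3), (3, 4), (3, 7), (3, 8), (3, 11), (3, 12), (3, 15), (3, 16), (3, 19), (3, 20), (3, 23), (3, 24), (3, 27), (3, 28), (3, 31), (4, 0), (4, 3), (4, 4), (4, 7), (4, 8), (4, 11), (4, 12), (4, 15), (4, 16), (4, 19), (4, 20), (4, 23), (4, 24), (4, 27), (4, 28), (4, 31), (5, 2), (5, 3), (5, 4), (5, 5), (5, 10), (5, 11), (5, 12), (5, 13), (5, 18), (5, 19), (5, 20), (5, 21), (5, 26), (5, 27), (5, 28), (5, 29), (6, 2), (6, 3), (6, 4), (6, 5), (6, 10), (6, 11), (6, 12), (6, 13), (6, 18), (6, 19), (6, 20), (6, 21), (6, 26), (6, 27), (6, 28), (6, 29), (7, 0), (7, 3), (7, 4), (7, 7), (7, 8), (7, 11), (7, 12), (7, 15), (7, 16), (7, 19), (7, 20), (7, 23), (7, 24), (7, 27), (7, 28), (7, 31)]
Holes: [(0, 0), (0, 3), (0, 4), (0, 7), (0, 8), (0, 11), (0, 12), (0, 15), (0, 16), (0, 19), (0, 20), (0, 23), (0, 24), (0, 27), (0, 28), (0, 31), (1, 2), (1, 3), (1, 4), (1, 5), (1, 10), (1, 11), (1, 12), (1, 13), (1, 18), (1, 19), (1, 20), (1, 21), (1, 26), (1, 27), (1, 28), (1, 29), (2, 2), (2, 3), (2, 4), (2, 5), (2, 10), (2, 11), (2, 12), (2, 13), (2, 18), (2, 19), (2, 20), (2, 21), (2, 26), (2, 27), (2, 28), (2, 29), (3, 0), (3, 3), (3, 4), (3, 7), (3, 8), (3, 11), (3, 12), (3, 15), (3, 16), (3, 19), (3, 20), (3, 23), (3, 24), (3, 27), (3, 28), (3, 31), (4, 0), (4, 3), (4, 4), (4, 7), (4, 8), (4, 11), (4, 12), (4, 15), (4, 16), (4, 19), (4, 20), (4, 23), (4, 24), (4, 27), (4, 28), (4, 31), (5, 2), (5, 3), (5, 4), (5, 5), (5, 10), (5, 11), (5, 12), (5, 13), (5, 18), (5, 19), (5, 20), (5, 21), (5, 26), (5, 27), (5, 28), (5, 29), (6, 2), (6, 3), (6, 4), (6, 5), (6, 10), (6, 11), (6, 12), (6, 13), (6, 18), (6, 19), (6, 20), (6, 21), (6, 26), (6, 27), (6, 28), (6, 29), (7, 0), (7, 3), (7, 4), (7, 7), (7, 8), (7, 11), (7, 12), (7, 15), (7, 16), (7, 19), (7, 20), (7, 23), (7, 24), (7, 27), (7, 28), (7, 31)]

Answer: yes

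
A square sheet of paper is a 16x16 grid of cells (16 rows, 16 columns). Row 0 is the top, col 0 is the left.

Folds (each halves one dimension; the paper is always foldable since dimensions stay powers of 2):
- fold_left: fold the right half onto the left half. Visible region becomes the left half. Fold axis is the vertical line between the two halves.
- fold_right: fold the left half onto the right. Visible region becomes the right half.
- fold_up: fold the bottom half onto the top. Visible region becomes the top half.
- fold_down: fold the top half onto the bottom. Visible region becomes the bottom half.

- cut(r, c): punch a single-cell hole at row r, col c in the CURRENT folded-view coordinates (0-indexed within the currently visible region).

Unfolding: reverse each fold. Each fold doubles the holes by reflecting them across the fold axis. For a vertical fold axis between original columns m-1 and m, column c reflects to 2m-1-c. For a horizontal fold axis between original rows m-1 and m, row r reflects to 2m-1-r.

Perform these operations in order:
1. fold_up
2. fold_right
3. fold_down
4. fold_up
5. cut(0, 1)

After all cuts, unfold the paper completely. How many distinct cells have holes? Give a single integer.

Answer: 16

Derivation:
Op 1 fold_up: fold axis h@8; visible region now rows[0,8) x cols[0,16) = 8x16
Op 2 fold_right: fold axis v@8; visible region now rows[0,8) x cols[8,16) = 8x8
Op 3 fold_down: fold axis h@4; visible region now rows[4,8) x cols[8,16) = 4x8
Op 4 fold_up: fold axis h@6; visible region now rows[4,6) x cols[8,16) = 2x8
Op 5 cut(0, 1): punch at orig (4,9); cuts so far [(4, 9)]; region rows[4,6) x cols[8,16) = 2x8
Unfold 1 (reflect across h@6): 2 holes -> [(4, 9), (7, 9)]
Unfold 2 (reflect across h@4): 4 holes -> [(0, 9), (3, 9), (4, 9), (7, 9)]
Unfold 3 (reflect across v@8): 8 holes -> [(0, 6), (0, 9), (3, 6), (3, 9), (4, 6), (4, 9), (7, 6), (7, 9)]
Unfold 4 (reflect across h@8): 16 holes -> [(0, 6), (0, 9), (3, 6), (3, 9), (4, 6), (4, 9), (7, 6), (7, 9), (8, 6), (8, 9), (11, 6), (11, 9), (12, 6), (12, 9), (15, 6), (15, 9)]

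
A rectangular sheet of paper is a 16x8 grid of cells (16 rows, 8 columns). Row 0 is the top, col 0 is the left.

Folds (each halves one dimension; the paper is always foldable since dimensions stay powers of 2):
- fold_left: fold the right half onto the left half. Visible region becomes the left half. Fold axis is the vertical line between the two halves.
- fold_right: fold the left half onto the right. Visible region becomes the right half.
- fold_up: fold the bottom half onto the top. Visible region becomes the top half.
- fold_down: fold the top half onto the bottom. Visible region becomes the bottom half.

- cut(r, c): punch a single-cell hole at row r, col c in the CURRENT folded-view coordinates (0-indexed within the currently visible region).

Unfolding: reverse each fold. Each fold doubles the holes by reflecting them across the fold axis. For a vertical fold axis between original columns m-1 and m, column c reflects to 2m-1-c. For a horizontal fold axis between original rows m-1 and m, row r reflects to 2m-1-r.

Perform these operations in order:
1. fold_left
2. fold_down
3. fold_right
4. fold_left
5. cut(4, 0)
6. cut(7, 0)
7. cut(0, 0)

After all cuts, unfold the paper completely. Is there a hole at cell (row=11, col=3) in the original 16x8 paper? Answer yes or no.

Op 1 fold_left: fold axis v@4; visible region now rows[0,16) x cols[0,4) = 16x4
Op 2 fold_down: fold axis h@8; visible region now rows[8,16) x cols[0,4) = 8x4
Op 3 fold_right: fold axis v@2; visible region now rows[8,16) x cols[2,4) = 8x2
Op 4 fold_left: fold axis v@3; visible region now rows[8,16) x cols[2,3) = 8x1
Op 5 cut(4, 0): punch at orig (12,2); cuts so far [(12, 2)]; region rows[8,16) x cols[2,3) = 8x1
Op 6 cut(7, 0): punch at orig (15,2); cuts so far [(12, 2), (15, 2)]; region rows[8,16) x cols[2,3) = 8x1
Op 7 cut(0, 0): punch at orig (8,2); cuts so far [(8, 2), (12, 2), (15, 2)]; region rows[8,16) x cols[2,3) = 8x1
Unfold 1 (reflect across v@3): 6 holes -> [(8, 2), (8, 3), (12, 2), (12, 3), (15, 2), (15, 3)]
Unfold 2 (reflect across v@2): 12 holes -> [(8, 0), (8, 1), (8, 2), (8, 3), (12, 0), (12, 1), (12, 2), (12, 3), (15, 0), (15, 1), (15, 2), (15, 3)]
Unfold 3 (reflect across h@8): 24 holes -> [(0, 0), (0, 1), (0, 2), (0, 3), (3, 0), (3, 1), (3, 2), (3, 3), (7, 0), (7, 1), (7, 2), (7, 3), (8, 0), (8, 1), (8, 2), (8, 3), (12, 0), (12, 1), (12, 2), (12, 3), (15, 0), (15, 1), (15, 2), (15, 3)]
Unfold 4 (reflect across v@4): 48 holes -> [(0, 0), (0, 1), (0, 2), (0, 3), (0, 4), (0, 5), (0, 6), (0, 7), (3, 0), (3, 1), (3, 2), (3, 3), (3, 4), (3, 5), (3, 6), (3, 7), (7, 0), (7, 1), (7, 2), (7, 3), (7, 4), (7, 5), (7, 6), (7, 7), (8, 0), (8, 1), (8, 2), (8, 3), (8, 4), (8, 5), (8, 6), (8, 7), (12, 0), (12, 1), (12, 2), (12, 3), (12, 4), (12, 5), (12, 6), (12, 7), (15, 0), (15, 1), (15, 2), (15, 3), (15, 4), (15, 5), (15, 6), (15, 7)]
Holes: [(0, 0), (0, 1), (0, 2), (0, 3), (0, 4), (0, 5), (0, 6), (0, 7), (3, 0), (3, 1), (3, 2), (3, 3), (3, 4), (3, 5), (3, 6), (3, 7), (7, 0), (7, 1), (7, 2), (7, 3), (7, 4), (7, 5), (7, 6), (7, 7), (8, 0), (8, 1), (8, 2), (8, 3), (8, 4), (8, 5), (8, 6), (8, 7), (12, 0), (12, 1), (12, 2), (12, 3), (12, 4), (12, 5), (12, 6), (12, 7), (15, 0), (15, 1), (15, 2), (15, 3), (15, 4), (15, 5), (15, 6), (15, 7)]

Answer: no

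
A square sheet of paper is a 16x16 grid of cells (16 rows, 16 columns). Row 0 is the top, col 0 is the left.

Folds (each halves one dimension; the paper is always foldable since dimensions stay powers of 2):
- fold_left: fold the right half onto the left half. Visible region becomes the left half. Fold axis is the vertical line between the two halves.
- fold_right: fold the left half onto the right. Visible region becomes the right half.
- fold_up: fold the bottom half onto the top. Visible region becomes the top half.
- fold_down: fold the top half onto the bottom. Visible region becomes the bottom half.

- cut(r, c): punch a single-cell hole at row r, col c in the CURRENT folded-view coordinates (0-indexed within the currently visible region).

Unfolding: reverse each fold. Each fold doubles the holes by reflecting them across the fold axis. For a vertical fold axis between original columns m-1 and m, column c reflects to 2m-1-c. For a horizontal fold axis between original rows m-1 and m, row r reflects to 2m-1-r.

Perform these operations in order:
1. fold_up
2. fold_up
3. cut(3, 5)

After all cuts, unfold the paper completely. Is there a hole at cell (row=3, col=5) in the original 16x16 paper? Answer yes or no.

Op 1 fold_up: fold axis h@8; visible region now rows[0,8) x cols[0,16) = 8x16
Op 2 fold_up: fold axis h@4; visible region now rows[0,4) x cols[0,16) = 4x16
Op 3 cut(3, 5): punch at orig (3,5); cuts so far [(3, 5)]; region rows[0,4) x cols[0,16) = 4x16
Unfold 1 (reflect across h@4): 2 holes -> [(3, 5), (4, 5)]
Unfold 2 (reflect across h@8): 4 holes -> [(3, 5), (4, 5), (11, 5), (12, 5)]
Holes: [(3, 5), (4, 5), (11, 5), (12, 5)]

Answer: yes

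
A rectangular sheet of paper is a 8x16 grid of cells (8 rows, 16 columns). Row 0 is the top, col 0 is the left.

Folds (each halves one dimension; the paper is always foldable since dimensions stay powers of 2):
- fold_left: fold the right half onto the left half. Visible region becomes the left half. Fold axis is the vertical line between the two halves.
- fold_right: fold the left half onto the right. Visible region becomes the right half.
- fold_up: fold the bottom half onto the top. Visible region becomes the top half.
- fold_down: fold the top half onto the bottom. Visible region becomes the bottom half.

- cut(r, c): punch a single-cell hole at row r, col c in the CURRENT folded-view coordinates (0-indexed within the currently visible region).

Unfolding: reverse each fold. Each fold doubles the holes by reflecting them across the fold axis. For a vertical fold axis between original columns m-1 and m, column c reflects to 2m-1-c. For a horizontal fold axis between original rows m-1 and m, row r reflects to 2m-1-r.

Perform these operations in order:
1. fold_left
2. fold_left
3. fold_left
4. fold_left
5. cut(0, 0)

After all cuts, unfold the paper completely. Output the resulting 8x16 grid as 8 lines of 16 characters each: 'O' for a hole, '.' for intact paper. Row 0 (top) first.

Answer: OOOOOOOOOOOOOOOO
................
................
................
................
................
................
................

Derivation:
Op 1 fold_left: fold axis v@8; visible region now rows[0,8) x cols[0,8) = 8x8
Op 2 fold_left: fold axis v@4; visible region now rows[0,8) x cols[0,4) = 8x4
Op 3 fold_left: fold axis v@2; visible region now rows[0,8) x cols[0,2) = 8x2
Op 4 fold_left: fold axis v@1; visible region now rows[0,8) x cols[0,1) = 8x1
Op 5 cut(0, 0): punch at orig (0,0); cuts so far [(0, 0)]; region rows[0,8) x cols[0,1) = 8x1
Unfold 1 (reflect across v@1): 2 holes -> [(0, 0), (0, 1)]
Unfold 2 (reflect across v@2): 4 holes -> [(0, 0), (0, 1), (0, 2), (0, 3)]
Unfold 3 (reflect across v@4): 8 holes -> [(0, 0), (0, 1), (0, 2), (0, 3), (0, 4), (0, 5), (0, 6), (0, 7)]
Unfold 4 (reflect across v@8): 16 holes -> [(0, 0), (0, 1), (0, 2), (0, 3), (0, 4), (0, 5), (0, 6), (0, 7), (0, 8), (0, 9), (0, 10), (0, 11), (0, 12), (0, 13), (0, 14), (0, 15)]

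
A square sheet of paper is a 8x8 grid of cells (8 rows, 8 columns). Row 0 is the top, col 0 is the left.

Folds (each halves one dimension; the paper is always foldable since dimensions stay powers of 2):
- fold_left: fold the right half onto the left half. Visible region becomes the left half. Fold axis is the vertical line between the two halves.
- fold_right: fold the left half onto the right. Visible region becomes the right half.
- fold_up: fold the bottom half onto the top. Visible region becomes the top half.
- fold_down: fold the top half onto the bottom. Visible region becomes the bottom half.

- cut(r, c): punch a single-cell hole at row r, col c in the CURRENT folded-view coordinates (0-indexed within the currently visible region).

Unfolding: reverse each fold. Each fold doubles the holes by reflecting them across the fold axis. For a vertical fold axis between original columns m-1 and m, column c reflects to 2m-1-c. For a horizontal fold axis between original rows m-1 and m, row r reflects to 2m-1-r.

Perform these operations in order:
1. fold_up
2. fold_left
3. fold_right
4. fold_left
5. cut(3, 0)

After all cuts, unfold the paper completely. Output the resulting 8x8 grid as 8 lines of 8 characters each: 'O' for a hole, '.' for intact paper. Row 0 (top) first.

Answer: ........
........
........
OOOOOOOO
OOOOOOOO
........
........
........

Derivation:
Op 1 fold_up: fold axis h@4; visible region now rows[0,4) x cols[0,8) = 4x8
Op 2 fold_left: fold axis v@4; visible region now rows[0,4) x cols[0,4) = 4x4
Op 3 fold_right: fold axis v@2; visible region now rows[0,4) x cols[2,4) = 4x2
Op 4 fold_left: fold axis v@3; visible region now rows[0,4) x cols[2,3) = 4x1
Op 5 cut(3, 0): punch at orig (3,2); cuts so far [(3, 2)]; region rows[0,4) x cols[2,3) = 4x1
Unfold 1 (reflect across v@3): 2 holes -> [(3, 2), (3, 3)]
Unfold 2 (reflect across v@2): 4 holes -> [(3, 0), (3, 1), (3, 2), (3, 3)]
Unfold 3 (reflect across v@4): 8 holes -> [(3, 0), (3, 1), (3, 2), (3, 3), (3, 4), (3, 5), (3, 6), (3, 7)]
Unfold 4 (reflect across h@4): 16 holes -> [(3, 0), (3, 1), (3, 2), (3, 3), (3, 4), (3, 5), (3, 6), (3, 7), (4, 0), (4, 1), (4, 2), (4, 3), (4, 4), (4, 5), (4, 6), (4, 7)]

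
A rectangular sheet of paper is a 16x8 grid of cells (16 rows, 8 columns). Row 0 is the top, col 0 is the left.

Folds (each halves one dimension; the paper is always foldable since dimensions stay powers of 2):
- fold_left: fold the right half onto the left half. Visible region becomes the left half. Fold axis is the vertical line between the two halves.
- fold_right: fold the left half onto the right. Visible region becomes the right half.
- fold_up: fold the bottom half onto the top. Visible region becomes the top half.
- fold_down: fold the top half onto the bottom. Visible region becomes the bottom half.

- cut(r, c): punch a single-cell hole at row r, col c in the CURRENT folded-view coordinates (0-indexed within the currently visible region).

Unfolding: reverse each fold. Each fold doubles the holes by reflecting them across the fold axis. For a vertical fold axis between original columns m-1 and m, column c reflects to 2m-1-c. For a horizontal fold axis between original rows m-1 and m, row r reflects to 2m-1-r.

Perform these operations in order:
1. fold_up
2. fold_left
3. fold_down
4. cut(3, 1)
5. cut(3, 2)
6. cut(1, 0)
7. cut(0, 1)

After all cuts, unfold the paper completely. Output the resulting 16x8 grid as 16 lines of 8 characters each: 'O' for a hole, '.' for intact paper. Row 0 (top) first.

Answer: .OO..OO.
........
O......O
.O....O.
.O....O.
O......O
........
.OO..OO.
.OO..OO.
........
O......O
.O....O.
.O....O.
O......O
........
.OO..OO.

Derivation:
Op 1 fold_up: fold axis h@8; visible region now rows[0,8) x cols[0,8) = 8x8
Op 2 fold_left: fold axis v@4; visible region now rows[0,8) x cols[0,4) = 8x4
Op 3 fold_down: fold axis h@4; visible region now rows[4,8) x cols[0,4) = 4x4
Op 4 cut(3, 1): punch at orig (7,1); cuts so far [(7, 1)]; region rows[4,8) x cols[0,4) = 4x4
Op 5 cut(3, 2): punch at orig (7,2); cuts so far [(7, 1), (7, 2)]; region rows[4,8) x cols[0,4) = 4x4
Op 6 cut(1, 0): punch at orig (5,0); cuts so far [(5, 0), (7, 1), (7, 2)]; region rows[4,8) x cols[0,4) = 4x4
Op 7 cut(0, 1): punch at orig (4,1); cuts so far [(4, 1), (5, 0), (7, 1), (7, 2)]; region rows[4,8) x cols[0,4) = 4x4
Unfold 1 (reflect across h@4): 8 holes -> [(0, 1), (0, 2), (2, 0), (3, 1), (4, 1), (5, 0), (7, 1), (7, 2)]
Unfold 2 (reflect across v@4): 16 holes -> [(0, 1), (0, 2), (0, 5), (0, 6), (2, 0), (2, 7), (3, 1), (3, 6), (4, 1), (4, 6), (5, 0), (5, 7), (7, 1), (7, 2), (7, 5), (7, 6)]
Unfold 3 (reflect across h@8): 32 holes -> [(0, 1), (0, 2), (0, 5), (0, 6), (2, 0), (2, 7), (3, 1), (3, 6), (4, 1), (4, 6), (5, 0), (5, 7), (7, 1), (7, 2), (7, 5), (7, 6), (8, 1), (8, 2), (8, 5), (8, 6), (10, 0), (10, 7), (11, 1), (11, 6), (12, 1), (12, 6), (13, 0), (13, 7), (15, 1), (15, 2), (15, 5), (15, 6)]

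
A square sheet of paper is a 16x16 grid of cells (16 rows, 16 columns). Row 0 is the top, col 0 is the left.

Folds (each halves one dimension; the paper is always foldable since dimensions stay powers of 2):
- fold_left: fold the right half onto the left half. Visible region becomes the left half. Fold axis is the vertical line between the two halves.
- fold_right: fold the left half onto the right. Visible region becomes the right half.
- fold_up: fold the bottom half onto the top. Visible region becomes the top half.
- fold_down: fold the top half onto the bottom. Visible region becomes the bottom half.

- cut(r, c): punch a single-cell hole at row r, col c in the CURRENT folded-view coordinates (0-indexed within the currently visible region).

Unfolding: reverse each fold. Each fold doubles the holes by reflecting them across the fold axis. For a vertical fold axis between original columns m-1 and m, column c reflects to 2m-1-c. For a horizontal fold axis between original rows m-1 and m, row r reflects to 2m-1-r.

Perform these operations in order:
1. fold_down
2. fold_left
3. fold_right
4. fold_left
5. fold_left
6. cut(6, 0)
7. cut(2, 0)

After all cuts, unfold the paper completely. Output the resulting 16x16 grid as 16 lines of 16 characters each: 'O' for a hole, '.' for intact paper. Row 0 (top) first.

Answer: ................
OOOOOOOOOOOOOOOO
................
................
................
OOOOOOOOOOOOOOOO
................
................
................
................
OOOOOOOOOOOOOOOO
................
................
................
OOOOOOOOOOOOOOOO
................

Derivation:
Op 1 fold_down: fold axis h@8; visible region now rows[8,16) x cols[0,16) = 8x16
Op 2 fold_left: fold axis v@8; visible region now rows[8,16) x cols[0,8) = 8x8
Op 3 fold_right: fold axis v@4; visible region now rows[8,16) x cols[4,8) = 8x4
Op 4 fold_left: fold axis v@6; visible region now rows[8,16) x cols[4,6) = 8x2
Op 5 fold_left: fold axis v@5; visible region now rows[8,16) x cols[4,5) = 8x1
Op 6 cut(6, 0): punch at orig (14,4); cuts so far [(14, 4)]; region rows[8,16) x cols[4,5) = 8x1
Op 7 cut(2, 0): punch at orig (10,4); cuts so far [(10, 4), (14, 4)]; region rows[8,16) x cols[4,5) = 8x1
Unfold 1 (reflect across v@5): 4 holes -> [(10, 4), (10, 5), (14, 4), (14, 5)]
Unfold 2 (reflect across v@6): 8 holes -> [(10, 4), (10, 5), (10, 6), (10, 7), (14, 4), (14, 5), (14, 6), (14, 7)]
Unfold 3 (reflect across v@4): 16 holes -> [(10, 0), (10, 1), (10, 2), (10, 3), (10, 4), (10, 5), (10, 6), (10, 7), (14, 0), (14, 1), (14, 2), (14, 3), (14, 4), (14, 5), (14, 6), (14, 7)]
Unfold 4 (reflect across v@8): 32 holes -> [(10, 0), (10, 1), (10, 2), (10, 3), (10, 4), (10, 5), (10, 6), (10, 7), (10, 8), (10, 9), (10, 10), (10, 11), (10, 12), (10, 13), (10, 14), (10, 15), (14, 0), (14, 1), (14, 2), (14, 3), (14, 4), (14, 5), (14, 6), (14, 7), (14, 8), (14, 9), (14, 10), (14, 11), (14, 12), (14, 13), (14, 14), (14, 15)]
Unfold 5 (reflect across h@8): 64 holes -> [(1, 0), (1, 1), (1, 2), (1, 3), (1, 4), (1, 5), (1, 6), (1, 7), (1, 8), (1, 9), (1, 10), (1, 11), (1, 12), (1, 13), (1, 14), (1, 15), (5, 0), (5, 1), (5, 2), (5, 3), (5, 4), (5, 5), (5, 6), (5, 7), (5, 8), (5, 9), (5, 10), (5, 11), (5, 12), (5, 13), (5, 14), (5, 15), (10, 0), (10, 1), (10, 2), (10, 3), (10, 4), (10, 5), (10, 6), (10, 7), (10, 8), (10, 9), (10, 10), (10, 11), (10, 12), (10, 13), (10, 14), (10, 15), (14, 0), (14, 1), (14, 2), (14, 3), (14, 4), (14, 5), (14, 6), (14, 7), (14, 8), (14, 9), (14, 10), (14, 11), (14, 12), (14, 13), (14, 14), (14, 15)]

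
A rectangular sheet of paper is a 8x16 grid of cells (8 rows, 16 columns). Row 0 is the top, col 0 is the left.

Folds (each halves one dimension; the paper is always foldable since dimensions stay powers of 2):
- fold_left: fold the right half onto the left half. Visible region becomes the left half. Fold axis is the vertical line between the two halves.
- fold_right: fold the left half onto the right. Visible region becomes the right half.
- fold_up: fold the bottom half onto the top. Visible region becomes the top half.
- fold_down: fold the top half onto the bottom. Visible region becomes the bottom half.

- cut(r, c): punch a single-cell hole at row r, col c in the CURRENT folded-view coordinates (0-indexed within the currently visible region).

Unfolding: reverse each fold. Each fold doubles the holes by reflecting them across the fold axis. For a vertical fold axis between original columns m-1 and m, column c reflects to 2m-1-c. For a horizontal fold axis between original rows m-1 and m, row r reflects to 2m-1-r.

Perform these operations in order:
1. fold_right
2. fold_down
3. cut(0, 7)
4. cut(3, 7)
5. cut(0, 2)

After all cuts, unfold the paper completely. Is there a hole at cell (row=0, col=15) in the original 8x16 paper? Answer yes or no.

Answer: yes

Derivation:
Op 1 fold_right: fold axis v@8; visible region now rows[0,8) x cols[8,16) = 8x8
Op 2 fold_down: fold axis h@4; visible region now rows[4,8) x cols[8,16) = 4x8
Op 3 cut(0, 7): punch at orig (4,15); cuts so far [(4, 15)]; region rows[4,8) x cols[8,16) = 4x8
Op 4 cut(3, 7): punch at orig (7,15); cuts so far [(4, 15), (7, 15)]; region rows[4,8) x cols[8,16) = 4x8
Op 5 cut(0, 2): punch at orig (4,10); cuts so far [(4, 10), (4, 15), (7, 15)]; region rows[4,8) x cols[8,16) = 4x8
Unfold 1 (reflect across h@4): 6 holes -> [(0, 15), (3, 10), (3, 15), (4, 10), (4, 15), (7, 15)]
Unfold 2 (reflect across v@8): 12 holes -> [(0, 0), (0, 15), (3, 0), (3, 5), (3, 10), (3, 15), (4, 0), (4, 5), (4, 10), (4, 15), (7, 0), (7, 15)]
Holes: [(0, 0), (0, 15), (3, 0), (3, 5), (3, 10), (3, 15), (4, 0), (4, 5), (4, 10), (4, 15), (7, 0), (7, 15)]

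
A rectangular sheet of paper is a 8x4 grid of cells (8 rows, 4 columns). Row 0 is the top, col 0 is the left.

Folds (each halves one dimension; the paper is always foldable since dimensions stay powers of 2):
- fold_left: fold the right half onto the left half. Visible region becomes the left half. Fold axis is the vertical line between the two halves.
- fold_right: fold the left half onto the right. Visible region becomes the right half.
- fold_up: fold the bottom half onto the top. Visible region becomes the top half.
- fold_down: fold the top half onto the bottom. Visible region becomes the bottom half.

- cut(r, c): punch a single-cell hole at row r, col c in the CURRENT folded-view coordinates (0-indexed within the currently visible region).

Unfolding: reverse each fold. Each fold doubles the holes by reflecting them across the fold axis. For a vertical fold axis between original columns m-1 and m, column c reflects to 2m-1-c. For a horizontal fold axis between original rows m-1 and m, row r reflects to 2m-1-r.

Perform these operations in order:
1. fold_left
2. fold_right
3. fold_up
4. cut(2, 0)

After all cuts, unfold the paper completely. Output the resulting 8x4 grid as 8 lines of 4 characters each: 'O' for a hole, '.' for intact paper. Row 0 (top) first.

Answer: ....
....
OOOO
....
....
OOOO
....
....

Derivation:
Op 1 fold_left: fold axis v@2; visible region now rows[0,8) x cols[0,2) = 8x2
Op 2 fold_right: fold axis v@1; visible region now rows[0,8) x cols[1,2) = 8x1
Op 3 fold_up: fold axis h@4; visible region now rows[0,4) x cols[1,2) = 4x1
Op 4 cut(2, 0): punch at orig (2,1); cuts so far [(2, 1)]; region rows[0,4) x cols[1,2) = 4x1
Unfold 1 (reflect across h@4): 2 holes -> [(2, 1), (5, 1)]
Unfold 2 (reflect across v@1): 4 holes -> [(2, 0), (2, 1), (5, 0), (5, 1)]
Unfold 3 (reflect across v@2): 8 holes -> [(2, 0), (2, 1), (2, 2), (2, 3), (5, 0), (5, 1), (5, 2), (5, 3)]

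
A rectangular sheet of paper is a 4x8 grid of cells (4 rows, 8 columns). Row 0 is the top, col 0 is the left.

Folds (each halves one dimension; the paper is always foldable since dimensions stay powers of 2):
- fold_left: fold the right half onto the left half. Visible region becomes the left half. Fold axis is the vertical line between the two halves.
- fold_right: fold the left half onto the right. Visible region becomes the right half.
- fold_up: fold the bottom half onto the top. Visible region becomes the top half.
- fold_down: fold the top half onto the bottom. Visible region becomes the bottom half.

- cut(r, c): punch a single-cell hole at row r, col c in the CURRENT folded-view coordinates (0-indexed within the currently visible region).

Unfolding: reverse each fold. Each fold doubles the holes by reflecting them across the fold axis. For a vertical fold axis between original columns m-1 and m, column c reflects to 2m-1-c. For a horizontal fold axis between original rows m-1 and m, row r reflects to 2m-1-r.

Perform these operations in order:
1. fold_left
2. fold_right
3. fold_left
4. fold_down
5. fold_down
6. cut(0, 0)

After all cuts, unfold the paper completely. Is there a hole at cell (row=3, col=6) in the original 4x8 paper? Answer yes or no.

Op 1 fold_left: fold axis v@4; visible region now rows[0,4) x cols[0,4) = 4x4
Op 2 fold_right: fold axis v@2; visible region now rows[0,4) x cols[2,4) = 4x2
Op 3 fold_left: fold axis v@3; visible region now rows[0,4) x cols[2,3) = 4x1
Op 4 fold_down: fold axis h@2; visible region now rows[2,4) x cols[2,3) = 2x1
Op 5 fold_down: fold axis h@3; visible region now rows[3,4) x cols[2,3) = 1x1
Op 6 cut(0, 0): punch at orig (3,2); cuts so far [(3, 2)]; region rows[3,4) x cols[2,3) = 1x1
Unfold 1 (reflect across h@3): 2 holes -> [(2, 2), (3, 2)]
Unfold 2 (reflect across h@2): 4 holes -> [(0, 2), (1, 2), (2, 2), (3, 2)]
Unfold 3 (reflect across v@3): 8 holes -> [(0, 2), (0, 3), (1, 2), (1, 3), (2, 2), (2, 3), (3, 2), (3, 3)]
Unfold 4 (reflect across v@2): 16 holes -> [(0, 0), (0, 1), (0, 2), (0, 3), (1, 0), (1, 1), (1, 2), (1, 3), (2, 0), (2, 1), (2, 2), (2, 3), (3, 0), (3, 1), (3, 2), (3, 3)]
Unfold 5 (reflect across v@4): 32 holes -> [(0, 0), (0, 1), (0, 2), (0, 3), (0, 4), (0, 5), (0, 6), (0, 7), (1, 0), (1, 1), (1, 2), (1, 3), (1, 4), (1, 5), (1, 6), (1, 7), (2, 0), (2, 1), (2, 2), (2, 3), (2, 4), (2, 5), (2, 6), (2, 7), (3, 0), (3, 1), (3, 2), (3, 3), (3, 4), (3, 5), (3, 6), (3, 7)]
Holes: [(0, 0), (0, 1), (0, 2), (0, 3), (0, 4), (0, 5), (0, 6), (0, 7), (1, 0), (1, 1), (1, 2), (1, 3), (1, 4), (1, 5), (1, 6), (1, 7), (2, 0), (2, 1), (2, 2), (2, 3), (2, 4), (2, 5), (2, 6), (2, 7), (3, 0), (3, 1), (3, 2), (3, 3), (3, 4), (3, 5), (3, 6), (3, 7)]

Answer: yes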